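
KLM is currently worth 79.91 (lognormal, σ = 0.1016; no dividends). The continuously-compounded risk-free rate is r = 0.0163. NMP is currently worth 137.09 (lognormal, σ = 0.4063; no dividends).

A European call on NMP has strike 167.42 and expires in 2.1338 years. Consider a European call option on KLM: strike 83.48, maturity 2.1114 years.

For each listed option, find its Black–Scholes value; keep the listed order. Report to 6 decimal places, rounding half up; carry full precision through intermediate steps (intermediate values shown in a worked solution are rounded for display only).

price(NMP call K=167.42) = 23.853972
price(KLM call K=83.48) = 4.360499

[NMP call K=167.42]
σ√T = 0.4063·√2.1338 = 0.593504
d₁ = (ln(S/K) + (r+σ²/2)T) / (σ√T) = (ln(137.09/167.42) + (0.0163+0.4063²/2)·2.1338) / 0.593504 = (-0.199868 + 0.210904) / 0.593504 = 0.018595
d₂ = d₁ − σ√T = 0.018595 − 0.593504 = -0.574909
e^{−rT} = 0.965817
N(d₁) = 0.507418,  N(d₂) = 0.282677
price = S·N(d₁) − K·e^{−rT}·N(d₂) = 69.561946 − 45.707974 = 23.853972
[KLM call K=83.48]
σ√T = 0.1016·√2.1114 = 0.147631
d₁ = (ln(S/K) + (r+σ²/2)T) / (σ√T) = (ln(79.91/83.48) + (0.0163+0.1016²/2)·2.1114) / 0.147631 = (-0.043706 + 0.045313) / 0.147631 = 0.010887
d₂ = d₁ − σ√T = 0.010887 − 0.147631 = -0.136744
e^{−rT} = 0.966170
N(d₁) = 0.504343,  N(d₂) = 0.445616
price = S·N(d₁) − K·e^{−rT}·N(d₂) = 40.302065 − 35.941566 = 4.360499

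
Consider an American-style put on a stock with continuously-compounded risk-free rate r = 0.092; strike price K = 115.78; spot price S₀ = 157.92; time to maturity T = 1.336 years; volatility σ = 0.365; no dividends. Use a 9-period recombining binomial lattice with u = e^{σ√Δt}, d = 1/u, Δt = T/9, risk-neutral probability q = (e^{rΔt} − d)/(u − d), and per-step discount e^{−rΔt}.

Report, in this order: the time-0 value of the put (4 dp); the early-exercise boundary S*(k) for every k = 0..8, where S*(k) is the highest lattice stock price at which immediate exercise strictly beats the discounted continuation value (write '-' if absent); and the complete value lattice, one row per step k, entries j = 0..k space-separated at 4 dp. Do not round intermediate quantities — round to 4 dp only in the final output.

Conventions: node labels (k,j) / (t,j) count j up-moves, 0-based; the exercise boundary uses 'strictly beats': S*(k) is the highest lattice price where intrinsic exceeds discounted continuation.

params: Δt=0.14844 u=1.15100 d=0.86881 q=0.51363 e^(-rΔt)=0.98644
t_9 payoffs: 71.2382 56.7713 37.6055 12.2148 0.0000 0.0000 0.0000 0.0000 0.0000 0.0000
t_8: node(8,0) S=51.2675 payoff=64.5125 vs cont=62.9421 → 64.5125 [stop]  node(8,1) S=67.9189 payoff=47.8611 vs cont=46.2906 → 47.8611 [stop]  node(8,2) S=89.9787 payoff=25.8013 vs cont=24.2309 → 25.8013 [stop]  node(8,3) S=119.2033 payoff=0.0000 vs cont=5.8603 → 5.8603 [wait]  node(8,4) S=157.9200 payoff=0.0000 vs cont=0.0000 → 0.0000 [wait]  node(8,5) S=209.2117 payoff=0.0000 vs cont=0.0000 → 0.0000 [wait]  node(8,6) S=277.1626 payoff=0.0000 vs cont=0.0000 → 0.0000 [wait]  node(8,7) S=367.1838 payoff=0.0000 vs cont=0.0000 → 0.0000 [wait]  node(8,8) S=486.4433 payoff=0.0000 vs cont=0.0000 → 0.0000 [wait]  ⇒ S*(8)=89.9787
t_7: node(7,0) S=59.0087 payoff=56.7713 vs cont=55.2008 → 56.7713 [stop]  node(7,1) S=78.1745 payoff=37.6055 vs cont=36.0350 → 37.6055 [stop]  node(7,2) S=103.5652 payoff=12.2148 vs cont=15.3480 → 15.3480 [wait]  node(7,3) S=137.2027 payoff=0.0000 vs cont=2.8116 → 2.8116 [wait]  node(7,4) S=181.7655 payoff=0.0000 vs cont=0.0000 → 0.0000 [wait]  node(7,5) S=240.8021 payoff=0.0000 vs cont=0.0000 → 0.0000 [wait]  node(7,6) S=319.0135 payoff=0.0000 vs cont=0.0000 → 0.0000 [wait]  node(7,7) S=422.6276 payoff=0.0000 vs cont=0.0000 → 0.0000 [wait]  ⇒ S*(7)=78.1745
t_6: node(6,0) S=67.9189 payoff=47.8611 vs cont=46.2906 → 47.8611 [stop]  node(6,1) S=89.9787 payoff=25.8013 vs cont=25.8184 → 25.8184 [wait]  node(6,2) S=119.2033 payoff=0.0000 vs cont=8.7881 → 8.7881 [wait]  node(6,3) S=157.9200 payoff=0.0000 vs cont=1.3489 → 1.3489 [wait]  node(6,4) S=209.2117 payoff=0.0000 vs cont=0.0000 → 0.0000 [wait]  node(6,5) S=277.1626 payoff=0.0000 vs cont=0.0000 → 0.0000 [wait]  node(6,6) S=367.1838 payoff=0.0000 vs cont=0.0000 → 0.0000 [wait]  ⇒ S*(6)=67.9189
t_5: node(5,0) S=78.1745 payoff=37.6055 vs cont=36.0437 → 37.6055 [stop]  node(5,1) S=103.5652 payoff=12.2148 vs cont=16.8396 → 16.8396 [wait]  node(5,2) S=137.2027 payoff=0.0000 vs cont=4.8998 → 4.8998 [wait]  node(5,3) S=181.7655 payoff=0.0000 vs cont=0.6472 → 0.6472 [wait]  node(5,4) S=240.8021 payoff=0.0000 vs cont=0.0000 → 0.0000 [wait]  node(5,5) S=319.0135 payoff=0.0000 vs cont=0.0000 → 0.0000 [wait]  ⇒ S*(5)=78.1745
t_4: node(4,0) S=89.9787 payoff=25.8013 vs cont=26.5741 → 26.5741 [wait]  node(4,1) S=119.2033 payoff=0.0000 vs cont=10.5617 → 10.5617 [wait]  node(4,2) S=157.9200 payoff=0.0000 vs cont=2.6787 → 2.6787 [wait]  node(4,3) S=209.2117 payoff=0.0000 vs cont=0.3105 → 0.3105 [wait]  node(4,4) S=277.1626 payoff=0.0000 vs cont=0.0000 → 0.0000 [wait]  ⇒ S*(4)=-
t_3: node(3,0) S=103.5652 payoff=12.2148 vs cont=18.1008 → 18.1008 [wait]  node(3,1) S=137.2027 payoff=0.0000 vs cont=6.4244 → 6.4244 [wait]  node(3,2) S=181.7655 payoff=0.0000 vs cont=1.4425 → 1.4425 [wait]  node(3,3) S=240.8021 payoff=0.0000 vs cont=0.1490 → 0.1490 [wait]  ⇒ S*(3)=-
t_2: node(2,0) S=119.2033 payoff=0.0000 vs cont=11.9393 → 11.9393 [wait]  node(2,1) S=157.9200 payoff=0.0000 vs cont=3.8131 → 3.8131 [wait]  node(2,2) S=209.2117 payoff=0.0000 vs cont=0.7675 → 0.7675 [wait]  ⇒ S*(2)=-
t_1: node(1,0) S=137.2027 payoff=0.0000 vs cont=7.6601 → 7.6601 [wait]  node(1,1) S=181.7655 payoff=0.0000 vs cont=2.2183 → 2.2183 [wait]  ⇒ S*(1)=-
t_0: node(0,0) S=157.9200 payoff=0.0000 vs cont=4.7991 → 4.7991 [wait]  ⇒ S*(0)=-

price = 4.7991
boundary = - - - - - 78.1745 67.9189 78.1745 89.9787
tree:
4.7991
7.6601 2.2183
11.9393 3.8131 0.7675
18.1008 6.4244 1.4425 0.1490
26.5741 10.5617 2.6787 0.3105 0.0000
37.6055 16.8396 4.8998 0.6472 0.0000 0.0000
47.8611 25.8184 8.7881 1.3489 0.0000 0.0000 0.0000
56.7713 37.6055 15.3480 2.8116 0.0000 0.0000 0.0000 0.0000
64.5125 47.8611 25.8013 5.8603 0.0000 0.0000 0.0000 0.0000 0.0000
71.2382 56.7713 37.6055 12.2148 0.0000 0.0000 0.0000 0.0000 0.0000 0.0000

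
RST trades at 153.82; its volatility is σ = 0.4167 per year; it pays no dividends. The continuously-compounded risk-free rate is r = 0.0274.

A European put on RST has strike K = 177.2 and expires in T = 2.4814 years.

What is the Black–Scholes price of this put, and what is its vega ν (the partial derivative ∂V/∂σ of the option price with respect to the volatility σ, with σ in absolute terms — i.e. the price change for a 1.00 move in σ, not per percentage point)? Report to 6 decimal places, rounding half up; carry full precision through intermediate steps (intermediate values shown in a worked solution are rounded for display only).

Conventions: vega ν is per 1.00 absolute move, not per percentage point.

σ√T = 0.4167·√2.4814 = 0.656405
d₁ = (ln(S/K) + (r+σ²/2)T) / (σ√T) = (ln(153.82/177.2) + (0.0274+0.4167²/2)·2.4814) / 0.656405 = (-0.141496 + 0.283424) / 0.656405 = 0.216220
d₂ = d₁ − σ√T = 0.216220 − 0.656405 = -0.440185
e^{−rT} = 0.934269
N(−d₁) = 0.414408,  N(−d₂) = 0.670098
Put price V = K·e^{−rT}·N(−d₂) − S·N(−d₁) = 110.936481 − 63.744233 = 47.192248
φ(d₁) = (1/√(2π))·e^{−d₁²/2} = 0.389725
ν = S·φ(d₁)·√T = 94.432035

price = 47.192248
ν = 94.432035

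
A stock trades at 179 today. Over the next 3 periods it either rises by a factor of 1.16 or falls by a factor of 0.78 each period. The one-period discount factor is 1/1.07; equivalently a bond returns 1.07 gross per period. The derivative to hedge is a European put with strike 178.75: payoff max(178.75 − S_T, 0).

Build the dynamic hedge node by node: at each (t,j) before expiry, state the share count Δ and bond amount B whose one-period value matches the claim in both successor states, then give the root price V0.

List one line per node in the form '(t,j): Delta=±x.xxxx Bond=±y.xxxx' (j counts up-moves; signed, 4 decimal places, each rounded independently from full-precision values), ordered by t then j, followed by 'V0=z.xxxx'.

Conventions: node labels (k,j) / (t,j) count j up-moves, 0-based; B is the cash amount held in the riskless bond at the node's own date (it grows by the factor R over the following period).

Under the risk-neutral measure, an up-move has probability p* = (R−d)/(u−d) = 0.7632 and values discount at R = 1.07.
Expiry values: V(3,0)=93.8052, V(3,1)=52.4218, V(3,2)=0.0000, V(3,3)=0.0000
(2,0): S=108.9036. Δ = (V_up−V_dn)/(S_up−S_dn) = (52.4218−93.8052)/(126.3282−84.9448) = -1.0000. V = [p*·52.4218 + (1−p*)·93.8052]/1.07 = 58.1525. B = V − Δ·S = 167.0561.
(2,1): S=161.9592. Δ = (V_up−V_dn)/(S_up−S_dn) = (0.0000−52.4218)/(187.8727−126.3282) = -0.8518. V = [p*·0.0000 + (1−p*)·52.4218]/1.07 = 11.6035. B = V − Δ·S = 149.5556.
(2,2): S=240.8624. Δ = (V_up−V_dn)/(S_up−S_dn) = (0.0000−0.0000)/(279.4004−187.8727) = 0.0000. V = [p*·0.0000 + (1−p*)·0.0000]/1.07 = 0.0000. B = V − Δ·S = 0.0000.
(1,0): S=139.6200. Δ = (V_up−V_dn)/(S_up−S_dn) = (11.6035−58.1525)/(161.9592−108.9036) = -0.8774. V = [p*·11.6035 + (1−p*)·58.1525]/1.07 = 21.1479. B = V − Δ·S = 143.6453.
(1,1): S=207.6400. Δ = (V_up−V_dn)/(S_up−S_dn) = (0.0000−11.6035)/(240.8624−161.9592) = -0.1471. V = [p*·0.0000 + (1−p*)·11.6035]/1.07 = 2.5684. B = V − Δ·S = 33.1038.
(0,0): S=179.0000. Δ = (V_up−V_dn)/(S_up−S_dn) = (2.5684−21.1479)/(207.6400−139.6200) = -0.2731. V = [p*·2.5684 + (1−p*)·21.1479]/1.07 = 6.5129. B = V − Δ·S = 55.4062.
Sanity check at the root: Δ(0,0)·S0 + B(0,0) reproduces V0 = 6.5129.

(0,0): Delta=-0.2731 Bond=55.4062
(1,0): Delta=-0.8774 Bond=143.6453
(1,1): Delta=-0.1471 Bond=33.1038
(2,0): Delta=-1.0000 Bond=167.0561
(2,1): Delta=-0.8518 Bond=149.5556
(2,2): Delta=0.0000 Bond=0.0000
V0=6.5129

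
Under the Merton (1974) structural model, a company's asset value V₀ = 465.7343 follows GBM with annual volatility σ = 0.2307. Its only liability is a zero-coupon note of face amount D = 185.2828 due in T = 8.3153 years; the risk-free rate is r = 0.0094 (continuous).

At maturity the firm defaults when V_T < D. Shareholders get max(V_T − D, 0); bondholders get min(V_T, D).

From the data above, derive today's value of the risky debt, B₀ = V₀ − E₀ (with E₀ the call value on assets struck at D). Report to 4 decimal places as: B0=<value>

B0=166.0965

Apply the equity-as-call identities (strike 185.2828, horizon 8.3153 years):
d₁ = [ln(V₀/D) + (r + σ²/2)T] / (σ√T)
   = [ln(465.7343/185.2828) + (0.0094 + 0.5·0.2307²)·8.3153] / (0.2307·√8.3153)
   = [0.921732 + 0.299444] / 0.665253 = 1.835658
d₂ = d₁ − σ√T = 1.835658 − 0.665253 = 1.170406
N(d₁) = 0.966796,  N(d₂) = 0.879081,  e^(−rT) = 0.924813
E₀ = V₀·N(d₁) − D·e^(−rT)·N(d₂)
   = 465.7343·0.966796 − 185.2828·0.924813·0.879081 = 299.637764
B₀ = V₀ − E₀ = 465.7343 − 299.637764 = 166.096536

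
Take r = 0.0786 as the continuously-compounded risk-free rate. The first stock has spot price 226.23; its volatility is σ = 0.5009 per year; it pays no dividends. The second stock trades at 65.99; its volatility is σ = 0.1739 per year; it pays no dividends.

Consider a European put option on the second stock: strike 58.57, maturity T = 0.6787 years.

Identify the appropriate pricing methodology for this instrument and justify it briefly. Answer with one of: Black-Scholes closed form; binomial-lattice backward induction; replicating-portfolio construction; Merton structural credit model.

framework: Black-Scholes closed form

Key observation: a European-exercise option on the second stock struck at 58.57 — a GBM underlying with constant parameters — admits an analytic price: the data contain no early exercise, no discrete tree, no debt structure.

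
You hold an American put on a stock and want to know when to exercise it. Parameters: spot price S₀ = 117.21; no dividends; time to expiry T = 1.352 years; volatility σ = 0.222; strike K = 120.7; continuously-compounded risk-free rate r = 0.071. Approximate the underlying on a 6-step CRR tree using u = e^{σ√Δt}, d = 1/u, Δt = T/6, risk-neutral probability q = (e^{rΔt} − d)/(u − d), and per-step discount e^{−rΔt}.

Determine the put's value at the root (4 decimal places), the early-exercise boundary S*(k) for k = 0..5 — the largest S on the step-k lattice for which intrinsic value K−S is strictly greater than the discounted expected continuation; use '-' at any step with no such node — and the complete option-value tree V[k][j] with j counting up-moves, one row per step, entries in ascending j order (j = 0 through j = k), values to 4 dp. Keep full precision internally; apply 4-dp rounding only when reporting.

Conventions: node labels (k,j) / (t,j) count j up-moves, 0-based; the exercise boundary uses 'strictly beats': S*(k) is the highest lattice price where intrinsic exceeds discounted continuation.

price = 9.8413
boundary = - - 94.9361 85.4406 94.9361 105.4868
tree:
9.8413
16.2168 4.9147
25.7639 8.8827 1.8129
35.2594 15.5078 3.7238 0.3030
43.8051 25.7639 7.5730 0.6843 0.0000
51.4960 35.2594 15.2132 1.5454 0.0000 0.0000
58.4178 43.8051 25.7639 3.4900 0.0000 0.0000 0.0000

Δt=0.22533  u=1.11113  d=0.89998  q=0.55006  discount=0.98413
step 6 (expiry): payoffs max(K−S,0) = 58.4178 43.8051 25.7639 3.4900 0.0000 0.0000 0.0000
step 5: (k=5,j=0): S=69.2040, K−S=51.4960, hold=49.5804 ⇒ V=51.4960 exercise | (k=5,j=1): S=85.4406, K−S=35.2594, hold=33.3437 ⇒ V=35.2594 exercise | (k=5,j=2): S=105.4868, K−S=15.2132, hold=13.2976 ⇒ V=15.2132 exercise | (k=5,j=3): S=130.2361, K−S=0.0000, hold=1.5454 ⇒ V=1.5454 continue | (k=5,j=4): S=160.7922, K−S=0.0000, hold=0.0000 ⇒ V=0.0000 continue | (k=5,j=5): S=198.5173, K−S=0.0000, hold=0.0000 ⇒ V=0.0000 continue  boundary S*=105.4868
step 4: (k=4,j=0): S=76.8949, K−S=43.8051, hold=41.8894 ⇒ V=43.8051 exercise | (k=4,j=1): S=94.9361, K−S=25.7639, hold=23.8483 ⇒ V=25.7639 exercise | (k=4,j=2): S=117.2100, K−S=3.4900, hold=7.5730 ⇒ V=7.5730 continue | (k=4,j=3): S=144.7099, K−S=0.0000, hold=0.6843 ⇒ V=0.6843 continue | (k=4,j=4): S=178.6618, K−S=0.0000, hold=0.0000 ⇒ V=0.0000 continue  boundary S*=94.9361
step 3: (k=3,j=0): S=85.4406, K−S=35.2594, hold=33.3437 ⇒ V=35.2594 exercise | (k=3,j=1): S=105.4868, K−S=15.2132, hold=15.5078 ⇒ V=15.5078 continue | (k=3,j=2): S=130.2361, K−S=0.0000, hold=3.7238 ⇒ V=3.7238 continue | (k=3,j=3): S=160.7922, K−S=0.0000, hold=0.3030 ⇒ V=0.3030 continue  boundary S*=85.4406
step 2: (k=2,j=0): S=94.9361, K−S=25.7639, hold=24.0077 ⇒ V=25.7639 exercise | (k=2,j=1): S=117.2100, K−S=3.4900, hold=8.8827 ⇒ V=8.8827 continue | (k=2,j=2): S=144.7099, K−S=0.0000, hold=1.8129 ⇒ V=1.8129 continue  boundary S*=94.9361
step 1: (k=1,j=0): S=105.4868, K−S=15.2132, hold=16.2168 ⇒ V=16.2168 continue | (k=1,j=1): S=130.2361, K−S=0.0000, hold=4.9147 ⇒ V=4.9147 continue  boundary S*=-
step 0: (k=0,j=0): S=117.2100, K−S=3.4900, hold=9.8413 ⇒ V=9.8413 continue  boundary S*=-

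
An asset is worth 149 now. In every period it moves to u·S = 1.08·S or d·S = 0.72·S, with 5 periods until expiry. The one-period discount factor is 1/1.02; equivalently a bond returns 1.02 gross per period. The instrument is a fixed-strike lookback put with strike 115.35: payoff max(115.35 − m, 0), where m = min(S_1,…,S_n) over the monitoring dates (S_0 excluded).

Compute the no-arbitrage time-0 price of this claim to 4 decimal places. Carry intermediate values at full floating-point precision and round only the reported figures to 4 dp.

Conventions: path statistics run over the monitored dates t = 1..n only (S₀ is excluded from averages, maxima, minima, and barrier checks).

Set p* = 0.8333 (from d < R < u); the path-dependent value is the discounted p*-expectation over all price paths.
Enumerate all 2^5 = 32 price paths (U = up ×1.08, D = down ×0.72); each path with k up-moves has probability p*^k·(1−p*)^(5−k).
DDDDD: m=28.8303, payoff=86.5197, prob=0.000129
UDDDD: m=43.2454, payoff=72.1046, prob=0.000643
DUDDD: m=43.2454, payoff=72.1046, prob=0.000643
UUDDD: m=64.8681, payoff=50.4819, prob=0.003215
DDUDD: m=43.2454, payoff=72.1046, prob=0.000643
UDUDD: m=64.8681, payoff=50.4819, prob=0.003215
DUUDD: m=64.8681, payoff=50.4819, prob=0.003215
UUUDD: m=97.3022, payoff=18.0478, prob=0.016075
DDDUD: m=43.2454, payoff=72.1046, prob=0.000643
UDDUD: m=64.8681, payoff=50.4819, prob=0.003215
DUDUD: m=64.8681, payoff=50.4819, prob=0.003215
UUDUD: m=97.3022, payoff=18.0478, prob=0.016075
DDUUD: m=64.8681, payoff=50.4819, prob=0.003215
UDUUD: m=97.3022, payoff=18.0478, prob=0.016075
DUUUD: m=97.3022, payoff=18.0478, prob=0.016075
UUUUD: m=145.9533, payoff=0.0000, prob=0.080376
DDDDU: m=40.0420, payoff=75.3080, prob=0.000643
UDDDU: m=60.0631, payoff=55.2869, prob=0.003215
DUDDU: m=60.0631, payoff=55.2869, prob=0.003215
UUDDU: m=90.0946, payoff=25.2554, prob=0.016075
DDUDU: m=60.0631, payoff=55.2869, prob=0.003215
UDUDU: m=90.0946, payoff=25.2554, prob=0.016075
DUUDU: m=90.0946, payoff=25.2554, prob=0.016075
UUUDU: m=135.1419, payoff=0.0000, prob=0.080376
DDDUU: m=55.6140, payoff=59.7360, prob=0.003215
UDDUU: m=83.4209, payoff=31.9291, prob=0.016075
DUDUU: m=83.4209, payoff=31.9291, prob=0.016075
UUDUU: m=125.1314, payoff=0.0000, prob=0.080376
DDUUU: m=77.2416, payoff=38.1084, prob=0.016075
UDUUU: m=115.8624, payoff=0.0000, prob=0.080376
DUUUU: m=107.2800, payoff=8.0700, prob=0.080376
UUUUU: m=160.9200, payoff=0.0000, prob=0.401878
Price = Σ prob·payoff / R^5 = 6.610290 / 1.104081 = 5.9871

price = 5.9871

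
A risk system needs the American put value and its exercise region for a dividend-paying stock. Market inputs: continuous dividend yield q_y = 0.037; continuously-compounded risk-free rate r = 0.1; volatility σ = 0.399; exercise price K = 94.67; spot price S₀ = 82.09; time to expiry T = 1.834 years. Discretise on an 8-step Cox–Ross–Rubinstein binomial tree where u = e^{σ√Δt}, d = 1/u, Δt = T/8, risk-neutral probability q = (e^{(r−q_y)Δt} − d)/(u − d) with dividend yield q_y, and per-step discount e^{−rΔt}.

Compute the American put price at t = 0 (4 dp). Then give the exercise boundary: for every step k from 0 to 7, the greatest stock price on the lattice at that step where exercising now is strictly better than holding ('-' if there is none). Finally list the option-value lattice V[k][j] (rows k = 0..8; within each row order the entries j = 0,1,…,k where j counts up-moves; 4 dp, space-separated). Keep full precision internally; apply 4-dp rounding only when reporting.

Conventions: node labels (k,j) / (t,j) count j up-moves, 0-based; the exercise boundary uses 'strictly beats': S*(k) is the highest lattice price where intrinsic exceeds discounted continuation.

Δt=0.22925, u=1.21051, d=0.82610, q=0.49023, disc=e^(-rΔt)=0.97734
k=8 terminal: V=max(K-S,0) → 76.8649 68.5796 56.4389 38.6486 12.5800 0.0000 0.0000 0.0000 0.0000
k=7: j=0 S=21.5532 intr=73.1168 cont=71.1532 V=73.1168[EX]; j=1 S=31.5827 intr=63.0873 cont=61.2085 V=63.0873[EX]; j=2 S=46.2792 intr=48.3908 cont=46.6361 V=48.3908[EX]; j=3 S=67.8144 intr=26.8556 cont=25.2828 V=26.8556[EX]; j=4 S=99.3707 intr=0.0000 cont=6.2676 V=6.2676[hold]; j=5 S=145.6113 intr=0.0000 cont=0.0000 V=0.0000[hold]; j=6 S=213.3691 intr=0.0000 cont=0.0000 V=0.0000[hold]; j=7 S=312.6568 intr=0.0000 cont=0.0000 V=0.0000[hold]  S*(7)=67.8144
k=6: j=0 S=26.0904 intr=68.5796 cont=66.6543 V=68.5796[EX]; j=1 S=38.2311 intr=56.4389 cont=54.6161 V=56.4389[EX]; j=2 S=56.0214 intr=38.6486 cont=36.9762 V=38.6486[EX]; j=3 S=82.0900 intr=12.5800 cont=16.3829 V=16.3829[hold]; j=4 S=120.2892 intr=0.0000 cont=3.1226 V=3.1226[hold]; j=5 S=176.2638 intr=0.0000 cont=0.0000 V=0.0000[hold]; j=6 S=258.2853 intr=0.0000 cont=0.0000 V=0.0000[hold]  S*(6)=56.0214
k=5: j=0 S=31.5827 intr=63.0873 cont=61.2085 V=63.0873[EX]; j=1 S=46.2792 intr=48.3908 cont=46.6361 V=48.3908[EX]; j=2 S=67.8144 intr=26.8556 cont=27.1048 V=27.1048[hold]; j=3 S=99.3707 intr=0.0000 cont=9.6583 V=9.6583[hold]; j=4 S=145.6113 intr=0.0000 cont=1.5557 V=1.5557[hold]; j=5 S=213.3691 intr=0.0000 cont=0.0000 V=0.0000[hold]  S*(5)=46.2792
k=4: j=0 S=38.2311 intr=56.4389 cont=54.6161 V=56.4389[EX]; j=1 S=56.0214 intr=38.6486 cont=37.0956 V=38.6486[EX]; j=2 S=82.0900 intr=12.5800 cont=18.1316 V=18.1316[hold]; j=3 S=120.2892 intr=0.0000 cont=5.5574 V=5.5574[hold]; j=4 S=176.2638 intr=0.0000 cont=0.7751 V=0.7751[hold]  S*(4)=56.0214
k=3: j=0 S=46.2792 intr=48.3908 cont=46.6361 V=48.3908[EX]; j=1 S=67.8144 intr=26.8556 cont=27.9426 V=27.9426[hold]; j=2 S=99.3707 intr=0.0000 cont=11.6961 V=11.6961[hold]; j=3 S=145.6113 intr=0.0000 cont=3.1401 V=3.1401[hold]  S*(3)=46.2792
k=2: j=0 S=56.0214 intr=38.6486 cont=37.4970 V=38.6486[EX]; j=1 S=82.0900 intr=12.5800 cont=19.5253 V=19.5253[hold]; j=2 S=120.2892 intr=0.0000 cont=7.3317 V=7.3317[hold]  S*(2)=56.0214
k=1: j=0 S=67.8144 intr=26.8556 cont=28.6104 V=28.6104[hold]; j=1 S=99.3707 intr=0.0000 cont=13.2406 V=13.2406[hold]  S*(1)=-
k=0: j=0 S=82.0900 intr=12.5800 cont=20.5980 V=20.5980[hold]  S*(0)=-

price = 20.5980
boundary = - - 56.0214 46.2792 56.0214 46.2792 56.0214 67.8144
tree:
20.5980
28.6104 13.2406
38.6486 19.5253 7.3317
48.3908 27.9426 11.6961 3.1401
56.4389 38.6486 18.1316 5.5574 0.7751
63.0873 48.3908 27.1048 9.6583 1.5557 0.0000
68.5796 56.4389 38.6486 16.3829 3.1226 0.0000 0.0000
73.1168 63.0873 48.3908 26.8556 6.2676 0.0000 0.0000 0.0000
76.8649 68.5796 56.4389 38.6486 12.5800 0.0000 0.0000 0.0000 0.0000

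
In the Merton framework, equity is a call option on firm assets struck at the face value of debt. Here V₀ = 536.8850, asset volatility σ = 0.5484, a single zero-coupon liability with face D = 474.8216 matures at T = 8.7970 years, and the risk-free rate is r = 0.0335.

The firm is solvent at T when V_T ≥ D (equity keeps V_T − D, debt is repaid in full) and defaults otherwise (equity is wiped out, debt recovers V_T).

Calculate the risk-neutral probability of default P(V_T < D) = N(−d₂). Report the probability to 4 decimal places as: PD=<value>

PD=0.7111

Work the structural quantities from V₀ = 536.8850 against face 474.8216:
d₁ = [ln(V₀/D) + (r + σ²/2)T] / (σ√T)
   = [ln(536.8850/474.8216) + (0.0335 + 0.5·0.5484²)·8.7970] / (0.5484·√8.7970)
   = [0.122845 + 1.617516] / 1.626540 = 1.069977
d₂ = d₁ − σ√T = 1.069977 − 1.626540 = -0.556563
risk-neutral PD = N(−d₂) = N(0.556563) = 0.711087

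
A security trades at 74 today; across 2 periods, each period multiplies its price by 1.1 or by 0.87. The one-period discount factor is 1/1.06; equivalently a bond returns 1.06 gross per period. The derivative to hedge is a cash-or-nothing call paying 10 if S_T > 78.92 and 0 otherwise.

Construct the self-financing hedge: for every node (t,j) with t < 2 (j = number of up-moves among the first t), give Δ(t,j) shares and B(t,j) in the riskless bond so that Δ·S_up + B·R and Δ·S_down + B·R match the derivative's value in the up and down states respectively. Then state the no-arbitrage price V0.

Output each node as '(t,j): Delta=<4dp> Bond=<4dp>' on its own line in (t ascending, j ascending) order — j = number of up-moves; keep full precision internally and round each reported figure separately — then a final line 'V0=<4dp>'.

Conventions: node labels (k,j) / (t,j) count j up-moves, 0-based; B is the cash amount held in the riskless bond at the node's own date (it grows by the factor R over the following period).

(0,0): Delta=0.4579 Bond=-27.8103
(1,0): Delta=0.0000 Bond=0.0000
(1,1): Delta=0.5341 Bond=-35.6850
V0=6.0735

No-arbitrage ⇒ martingale measure with p* = (R−d)/(u−d) = 0.8261.
Expiry values: V(2,0)=0.0000, V(2,1)=0.0000, V(2,2)=10.0000
Node (1,0) S=64.3800: V=(p*·0.0000+(1−p*)·0.0000)/1.06=0.0000; Δ=(0.0000−0.0000)/(70.8180−56.0106)=0.0000; B=V−Δ·S=0.0000
Node (1,1) S=81.4000: V=(p*·10.0000+(1−p*)·0.0000)/1.06=7.7933; Δ=(10.0000−0.0000)/(89.5400−70.8180)=0.5341; B=V−Δ·S=-35.6850
Node (0,0) S=74.0000: V=(p*·7.7933+(1−p*)·0.0000)/1.06=6.0735; Δ=(7.7933−0.0000)/(81.4000−64.3800)=0.4579; B=V−Δ·S=-27.8103
As a check, the time-0 holding Δ(0,0)·S0 + B(0,0) comes to 6.0735 — exactly V0.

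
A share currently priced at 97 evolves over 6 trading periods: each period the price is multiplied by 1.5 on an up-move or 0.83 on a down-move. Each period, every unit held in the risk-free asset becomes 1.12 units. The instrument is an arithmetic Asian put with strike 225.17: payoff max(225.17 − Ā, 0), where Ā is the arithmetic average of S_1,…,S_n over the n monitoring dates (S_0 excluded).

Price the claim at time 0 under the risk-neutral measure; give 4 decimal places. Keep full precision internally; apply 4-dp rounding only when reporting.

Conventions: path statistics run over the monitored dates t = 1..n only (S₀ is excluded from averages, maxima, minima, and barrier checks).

No-arbitrage gives p* = (R−d)/(u−d) = 0.4328: enumerate every path, weight its payoff by its p*-probability, and discount by R^6.
Enumerate all 2^6 = 64 price paths (U = up ×1.5, D = down ×0.83); each path with k up-moves has probability p*^k·(1−p*)^(6−k).
DDDDDD: Ā=53.1255, payoff=172.0445, prob=0.033285
UDDDDD: Ā=96.0100, payoff=129.1600, prob=0.025402
DUDDDD: Ā=85.1783, payoff=139.9917, prob=0.025402
UUDDDD: Ā=153.9367, payoff=71.2333, prob=0.019386
DDUDDD: Ā=76.1880, payoff=148.9820, prob=0.025402
UDUDDD: Ā=137.6892, payoff=87.4808, prob=0.019386
DUUDDD: Ā=126.8575, payoff=98.3125, prob=0.019386
UUUDDD: Ā=229.2606, payoff=0.0000, prob=0.014794
DDDUDD: Ā=68.7261, payoff=156.4439, prob=0.025402
UDDUDD: Ā=124.2038, payoff=100.9662, prob=0.019386
DUDUDD: Ā=113.3721, payoff=111.7979, prob=0.019386
UUDUDD: Ā=204.8894, payoff=20.2806, prob=0.014794
DDUUDD: Ā=104.3818, payoff=120.7882, prob=0.019386
UDUUDD: Ā=188.6419, payoff=36.5281, prob=0.014794
DUUUDD: Ā=177.8102, payoff=47.3598, prob=0.014794
UUUUDD: Ā=321.3437, payoff=0.0000, prob=0.011290
DDDDUD: Ā=62.5327, payoff=162.6373, prob=0.025402
UDDDUD: Ā=113.0109, payoff=112.1591, prob=0.019386
DUDDUD: Ā=102.1792, payoff=122.9908, prob=0.019386
UUDDUD: Ā=184.6612, payoff=40.5088, prob=0.014794
DDUDUD: Ā=93.1889, payoff=131.9811, prob=0.019386
UDUDUD: Ā=168.4137, payoff=56.7563, prob=0.014794
DUUDUD: Ā=157.5821, payoff=67.5879, prob=0.014794
UUUDUD: Ā=284.7868, payoff=0.0000, prob=0.011290
DDDUUD: Ā=85.7270, payoff=139.4430, prob=0.019386
UDDUUD: Ā=154.9283, payoff=70.2417, prob=0.014794
DUDUUD: Ā=144.0966, payoff=81.0734, prob=0.014794
UUDUUD: Ā=260.4156, payoff=0.0000, prob=0.011290
DDUUUD: Ā=135.1063, payoff=90.0637, prob=0.014794
UDUUUD: Ā=244.1681, payoff=0.0000, prob=0.011290
DUUUUD: Ā=233.3364, payoff=0.0000, prob=0.011290
UUUUUD: Ā=421.6923, payoff=0.0000, prob=0.008616
DDDDDU: Ā=57.3922, payoff=167.7778, prob=0.025402
UDDDDU: Ā=103.7208, payoff=121.4492, prob=0.019386
DUDDDU: Ā=92.8891, payoff=132.2809, prob=0.019386
UUDDDU: Ā=167.8719, payoff=57.2981, prob=0.014794
DDUDDU: Ā=83.8988, payoff=141.2712, prob=0.019386
UDUDDU: Ā=151.6244, payoff=73.5456, prob=0.014794
DUUDDU: Ā=140.7927, payoff=84.3773, prob=0.014794
UUUDDU: Ā=254.4446, payoff=0.0000, prob=0.011290
DDDUDU: Ā=76.4369, payoff=148.7331, prob=0.019386
UDDUDU: Ā=138.1389, payoff=87.0311, prob=0.014794
DUDUDU: Ā=127.3073, payoff=97.8627, prob=0.014794
UUDUDU: Ā=230.0734, payoff=0.0000, prob=0.011290
DDUUDU: Ā=118.3170, payoff=106.8530, prob=0.014794
UDUUDU: Ā=213.8259, payoff=11.3441, prob=0.011290
DUUUDU: Ā=202.9942, payoff=22.1758, prob=0.011290
UUUUDU: Ā=366.8570, payoff=0.0000, prob=0.008616
DDDDUU: Ā=70.2435, payoff=154.9265, prob=0.019386
UDDDUU: Ā=126.9460, payoff=98.2240, prob=0.014794
DUDDUU: Ā=116.1144, payoff=109.0556, prob=0.014794
UUDDUU: Ā=209.8453, payoff=15.3247, prob=0.011290
DDUDUU: Ā=107.1241, payoff=118.0459, prob=0.014794
UDUDUU: Ā=193.5978, payoff=31.5722, prob=0.011290
DUUDUU: Ā=182.7661, payoff=42.4039, prob=0.011290
UUUDUU: Ā=330.3002, payoff=0.0000, prob=0.008616
DDDUUU: Ā=99.6622, payoff=125.5078, prob=0.014794
UDDUUU: Ā=180.1123, payoff=45.0577, prob=0.011290
DUDUUU: Ā=169.2807, payoff=55.8893, prob=0.011290
UUDUUU: Ā=305.9289, payoff=0.0000, prob=0.008616
DDUUUU: Ā=160.2904, payoff=64.8796, prob=0.011290
UDUUUU: Ā=289.6814, payoff=0.0000, prob=0.008616
DUUUUU: Ā=278.8497, payoff=0.0000, prob=0.008616
UUUUUU: Ā=503.9453, payoff=0.0000, prob=0.006576
Price = Σ prob·payoff / R^6 = 88.508300 / 1.973823 = 44.8411

price = 44.8411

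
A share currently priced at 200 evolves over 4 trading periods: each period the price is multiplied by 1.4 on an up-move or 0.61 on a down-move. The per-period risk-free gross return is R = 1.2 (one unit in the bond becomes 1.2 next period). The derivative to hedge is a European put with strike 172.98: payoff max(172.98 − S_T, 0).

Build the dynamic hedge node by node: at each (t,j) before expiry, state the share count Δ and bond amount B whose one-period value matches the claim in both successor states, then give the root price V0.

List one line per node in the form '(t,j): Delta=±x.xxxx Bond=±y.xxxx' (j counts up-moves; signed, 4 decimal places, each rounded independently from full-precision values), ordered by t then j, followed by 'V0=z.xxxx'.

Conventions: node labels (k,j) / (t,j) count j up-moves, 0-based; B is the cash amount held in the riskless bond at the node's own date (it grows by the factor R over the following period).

Arbitrage-free pricing uses the up-move probability p* = (R−d)/(u−d) = 0.7468, discounting each step at R = 1.2.
At maturity the claim pays: V(4,0)=145.2883, V(4,1)=109.4253, V(4,2)=27.1168, V(4,3)=0.0000, V(4,4)=0.0000
Node (3,0) S=45.3962: V=(p*·109.4253+(1−p*)·145.2883)/1.2=98.7538; Δ=(109.4253−145.2883)/(63.5547−27.6917)=-1.0000; B=V−Δ·S=144.1500
Node (3,1) S=104.1880: V=(p*·27.1168+(1−p*)·109.4253)/1.2=39.9620; Δ=(27.1168−109.4253)/(145.8632−63.5547)=-1.0000; B=V−Δ·S=144.1500
Node (3,2) S=239.1200: V=(p*·0.0000+(1−p*)·27.1168)/1.2=5.7208; Δ=(0.0000−27.1168)/(334.7680−145.8632)=-0.1435; B=V−Δ·S=40.0459
Node (3,3) S=548.8000: V=(p*·0.0000+(1−p*)·0.0000)/1.2=0.0000; Δ=(0.0000−0.0000)/(768.3200−334.7680)=0.0000; B=V−Δ·S=0.0000
Node (2,0) S=74.4200: V=(p*·39.9620+(1−p*)·98.7538)/1.2=45.7050; Δ=(39.9620−98.7538)/(104.1880−45.3962)=-1.0000; B=V−Δ·S=120.1250
Node (2,1) S=170.8000: V=(p*·5.7208+(1−p*)·39.9620)/1.2=11.9912; Δ=(5.7208−39.9620)/(239.1200−104.1880)=-0.2538; B=V−Δ·S=55.3345
Node (2,2) S=392.0000: V=(p*·0.0000+(1−p*)·5.7208)/1.2=1.2069; Δ=(0.0000−5.7208)/(548.8000−239.1200)=-0.0185; B=V−Δ·S=8.4485
Node (1,0) S=122.0000: V=(p*·11.9912+(1−p*)·45.7050)/1.2=17.1053; Δ=(11.9912−45.7050)/(170.8000−74.4200)=-0.3498; B=V−Δ·S=59.7810
Node (1,1) S=280.0000: V=(p*·1.2069+(1−p*)·11.9912)/1.2=3.2809; Δ=(1.2069−11.9912)/(392.0000−170.8000)=-0.0488; B=V−Δ·S=16.9320
Node (0,0) S=200.0000: V=(p*·3.2809+(1−p*)·17.1053)/1.2=5.6507; Δ=(3.2809−17.1053)/(280.0000−122.0000)=-0.0875; B=V−Δ·S=23.1498
As a check, the time-0 holding Δ(0,0)·S0 + B(0,0) comes to 5.6507 — exactly V0.

(0,0): Delta=-0.0875 Bond=23.1498
(1,0): Delta=-0.3498 Bond=59.7810
(1,1): Delta=-0.0488 Bond=16.9320
(2,0): Delta=-1.0000 Bond=120.1250
(2,1): Delta=-0.2538 Bond=55.3345
(2,2): Delta=-0.0185 Bond=8.4485
(3,0): Delta=-1.0000 Bond=144.1500
(3,1): Delta=-1.0000 Bond=144.1500
(3,2): Delta=-0.1435 Bond=40.0459
(3,3): Delta=0.0000 Bond=0.0000
V0=5.6507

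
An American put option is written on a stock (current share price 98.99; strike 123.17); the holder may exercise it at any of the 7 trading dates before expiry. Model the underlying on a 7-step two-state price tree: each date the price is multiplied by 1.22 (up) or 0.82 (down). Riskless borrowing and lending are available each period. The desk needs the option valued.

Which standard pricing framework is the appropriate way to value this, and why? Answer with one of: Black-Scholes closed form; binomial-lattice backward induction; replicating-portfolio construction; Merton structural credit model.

Key observation: early exercise of the strike-123.17 put must be checked at each of the 7 dates (spot 98.99), which forces a node-by-node comparison of intrinsic and continuation value backward from expiry.

framework: binomial-lattice backward induction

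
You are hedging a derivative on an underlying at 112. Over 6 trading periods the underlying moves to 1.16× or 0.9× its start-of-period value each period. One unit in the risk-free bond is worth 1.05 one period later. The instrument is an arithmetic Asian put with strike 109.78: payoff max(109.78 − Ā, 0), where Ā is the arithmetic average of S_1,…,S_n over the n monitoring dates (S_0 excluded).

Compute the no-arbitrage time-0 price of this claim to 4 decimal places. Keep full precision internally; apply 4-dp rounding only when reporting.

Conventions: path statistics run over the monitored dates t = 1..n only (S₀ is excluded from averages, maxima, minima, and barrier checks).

price = 1.7733

Set p* = 0.5769 (from d < R < u); the path-dependent value is the discounted p*-expectation over all price paths.
Enumerate all 2^6 = 64 price paths (U = up ×1.16, D = down ×0.9); each path with k up-moves has probability p*^k·(1−p*)^(6−k).
DDDDDD: Ā=78.7179, payoff=31.0621, prob=0.005735
UDDDDD: Ā=101.4586, payoff=8.3214, prob=0.007820
DUDDDD: Ā=96.6053, payoff=13.1747, prob=0.007820
UUDDDD: Ā=124.5135, payoff=0.0000, prob=0.010664
DDUDDD: Ā=92.2373, payoff=17.5427, prob=0.007820
UDUDDD: Ā=118.8836, payoff=0.0000, prob=0.010664
DUUDDD: Ā=114.0303, payoff=0.0000, prob=0.010664
UUUDDD: Ā=146.9724, payoff=0.0000, prob=0.014542
DDDUDD: Ā=88.3061, payoff=21.4739, prob=0.007820
UDDUDD: Ā=113.8168, payoff=0.0000, prob=0.010664
DUDUDD: Ā=108.9634, payoff=0.8166, prob=0.010664
UUDUDD: Ā=140.4418, payoff=0.0000, prob=0.014542
DDUUDD: Ā=104.5954, payoff=5.1846, prob=0.010664
UDUUDD: Ā=134.8119, payoff=0.0000, prob=0.014542
DUUUDD: Ā=129.9586, payoff=0.0000, prob=0.014542
UUUUDD: Ā=167.5021, payoff=0.0000, prob=0.019829
DDDDUD: Ā=84.7680, payoff=25.0120, prob=0.007820
UDDDUD: Ā=109.2566, payoff=0.5234, prob=0.010664
DUDDUD: Ā=104.4032, payoff=5.3768, prob=0.010664
UUDDUD: Ā=134.5642, payoff=0.0000, prob=0.014542
DDUDUD: Ā=100.0352, payoff=9.7448, prob=0.010664
UDUDUD: Ā=128.9343, payoff=0.0000, prob=0.014542
DUUDUD: Ā=124.0810, payoff=0.0000, prob=0.014542
UUUDUD: Ā=159.9266, payoff=0.0000, prob=0.019829
DDDUUD: Ā=96.1040, payoff=13.6760, prob=0.010664
UDDUUD: Ā=123.8674, payoff=0.0000, prob=0.014542
DUDUUD: Ā=119.0141, payoff=0.0000, prob=0.014542
UUDUUD: Ā=153.3959, payoff=0.0000, prob=0.019829
DDUUUD: Ā=114.6461, payoff=0.0000, prob=0.014542
UDUUUD: Ā=147.7661, payoff=0.0000, prob=0.019829
DUUUUD: Ā=142.9127, payoff=0.0000, prob=0.019829
UUUUUD: Ā=184.1986, payoff=0.0000, prob=0.027040
DDDDDU: Ā=81.5838, payoff=28.1962, prob=0.007820
UDDDDU: Ā=105.1524, payoff=4.6276, prob=0.010664
DUDDDU: Ā=100.2991, payoff=9.4809, prob=0.010664
UUDDDU: Ā=129.2743, payoff=0.0000, prob=0.014542
DDUDDU: Ā=95.9311, payoff=13.8489, prob=0.010664
UDUDDU: Ā=123.6445, payoff=0.0000, prob=0.014542
DUUDDU: Ā=118.7911, payoff=0.0000, prob=0.014542
UUUDDU: Ā=153.1086, payoff=0.0000, prob=0.019829
DDDUDU: Ā=91.9999, payoff=17.7801, prob=0.010664
UDDUDU: Ā=118.5776, payoff=0.0000, prob=0.014542
DUDUDU: Ā=113.7243, payoff=0.0000, prob=0.014542
UUDUDU: Ā=146.5779, payoff=0.0000, prob=0.019829
DDUUDU: Ā=109.3563, payoff=0.4237, prob=0.014542
UDUUDU: Ā=140.9481, payoff=0.0000, prob=0.019829
DUUUDU: Ā=136.0947, payoff=0.0000, prob=0.019829
UUUUDU: Ā=175.4110, payoff=0.0000, prob=0.027040
DDDDUU: Ā=88.4618, payoff=21.3182, prob=0.010664
UDDDUU: Ā=114.0174, payoff=0.0000, prob=0.014542
DUDDUU: Ā=109.1641, payoff=0.6159, prob=0.014542
UUDDUU: Ā=140.7004, payoff=0.0000, prob=0.019829
DDUDUU: Ā=104.7961, payoff=4.9839, prob=0.014542
UDUDUU: Ā=135.0705, payoff=0.0000, prob=0.019829
DUUDUU: Ā=130.2172, payoff=0.0000, prob=0.019829
UUUDUU: Ā=167.8355, payoff=0.0000, prob=0.027040
DDDUUU: Ā=100.8649, payoff=8.9151, prob=0.014542
UDDUUU: Ā=130.0036, payoff=0.0000, prob=0.019829
DUDUUU: Ā=125.1503, payoff=0.0000, prob=0.019829
UUDUUU: Ā=161.3048, payoff=0.0000, prob=0.027040
DDUUUU: Ā=120.7823, payoff=0.0000, prob=0.019829
UDUUUU: Ā=155.6749, payoff=0.0000, prob=0.027040
DUUUUU: Ā=150.8216, payoff=0.0000, prob=0.027040
UUUUUU: Ā=194.3923, payoff=0.0000, prob=0.036873
Price = Σ prob·payoff / R^6 = 2.376420 / 1.340096 = 1.7733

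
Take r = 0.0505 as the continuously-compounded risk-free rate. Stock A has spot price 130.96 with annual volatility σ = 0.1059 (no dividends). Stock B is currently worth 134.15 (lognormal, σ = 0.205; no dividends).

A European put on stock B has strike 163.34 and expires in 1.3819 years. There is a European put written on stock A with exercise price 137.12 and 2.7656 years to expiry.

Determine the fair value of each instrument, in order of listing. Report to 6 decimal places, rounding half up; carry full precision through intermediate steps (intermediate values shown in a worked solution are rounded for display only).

price(stock B put K=163.34) = 24.682856
price(stock A put K=137.12) = 4.131226

[stock B put K=163.34]
σ√T = 0.205·√1.3819 = 0.240986
d₁ = (ln(S/K) + (r+σ²/2)T) / (σ√T) = (ln(134.15/163.34) + (0.0505+0.205²/2)·1.3819) / 0.240986 = (-0.196875 + 0.098823) / 0.240986 = -0.406879
d₂ = d₁ − σ√T = -0.406879 − 0.240986 = -0.647865
e^{−rT} = 0.932593
N(−d₁) = 0.657952,  N(−d₂) = 0.741464
price = K·e^{−rT}·N(−d₂) − S·N(−d₁) = 112.947058 − 88.264202 = 24.682856
[stock A put K=137.12]
σ√T = 0.1059·√2.7656 = 0.176113
d₁ = (ln(S/K) + (r+σ²/2)T) / (σ√T) = (ln(130.96/137.12) + (0.0505+0.1059²/2)·2.7656) / 0.176113 = (-0.045965 + 0.155171) / 0.176113 = 0.620092
d₂ = d₁ − σ√T = 0.620092 − 0.176113 = 0.443980
e^{−rT} = 0.869651
N(−d₁) = 0.267599,  N(−d₂) = 0.328529
price = K·e^{−rT}·N(−d₂) − S·N(−d₁) = 39.175928 − 35.044702 = 4.131226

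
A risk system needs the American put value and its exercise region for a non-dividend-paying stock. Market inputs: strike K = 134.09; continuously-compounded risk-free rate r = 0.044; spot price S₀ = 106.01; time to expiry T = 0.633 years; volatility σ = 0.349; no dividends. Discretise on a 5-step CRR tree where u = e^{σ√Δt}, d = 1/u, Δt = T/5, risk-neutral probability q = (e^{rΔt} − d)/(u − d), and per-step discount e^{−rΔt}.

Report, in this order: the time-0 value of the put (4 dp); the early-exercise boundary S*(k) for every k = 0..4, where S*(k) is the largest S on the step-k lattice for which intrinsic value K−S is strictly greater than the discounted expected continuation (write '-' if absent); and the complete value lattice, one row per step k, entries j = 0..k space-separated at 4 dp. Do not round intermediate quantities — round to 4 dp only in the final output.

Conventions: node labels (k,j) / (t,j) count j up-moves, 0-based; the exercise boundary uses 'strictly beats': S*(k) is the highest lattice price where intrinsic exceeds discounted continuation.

price = 30.2098
boundary = - 93.6305 82.6966 93.6305 106.0100
tree:
30.2098
40.4595 19.9459
51.3934 29.1011 10.6982
61.0504 40.4595 17.6773 3.5972
69.5797 51.3934 28.0800 7.1127 0.0000
77.1130 61.0504 40.4595 14.0637 0.0000 0.0000

params: Δt=0.12660 u=1.13222 d=0.88322 q=0.49143 e^(-rΔt)=0.99445
t_5 payoffs: 77.1130 61.0504 40.4595 14.0637 0.0000 0.0000
t_4: node(4,0) S=64.5103 payoff=69.5797 vs cont=68.8349 → 69.5797 [stop]  node(4,1) S=82.6966 payoff=51.3934 vs cont=50.6485 → 51.3934 [stop]  node(4,2) S=106.0100 payoff=28.0800 vs cont=27.3351 → 28.0800 [stop]  node(4,3) S=135.8958 payoff=0.0000 vs cont=7.1127 → 7.1127 [wait]  node(4,4) S=174.2067 payoff=0.0000 vs cont=0.0000 → 0.0000 [wait]  ⇒ S*(4)=106.0100
t_3: node(3,0) S=73.0396 payoff=61.0504 vs cont=60.3056 → 61.0504 [stop]  node(3,1) S=93.6305 payoff=40.4595 vs cont=39.7146 → 40.4595 [stop]  node(3,2) S=120.0263 payoff=14.0637 vs cont=17.6773 → 17.6773 [wait]  node(3,3) S=153.8634 payoff=0.0000 vs cont=3.5972 → 3.5972 [wait]  ⇒ S*(3)=93.6305
t_2: node(2,0) S=82.6966 payoff=51.3934 vs cont=50.6485 → 51.3934 [stop]  node(2,1) S=106.0100 payoff=28.0800 vs cont=29.1011 → 29.1011 [wait]  node(2,2) S=135.8958 payoff=0.0000 vs cont=10.6982 → 10.6982 [wait]  ⇒ S*(2)=82.6966
t_1: node(1,0) S=93.6305 payoff=40.4595 vs cont=40.2137 → 40.4595 [stop]  node(1,1) S=120.0263 payoff=14.0637 vs cont=19.9459 → 19.9459 [wait]  ⇒ S*(1)=93.6305
t_0: node(0,0) S=106.0100 payoff=28.0800 vs cont=30.2098 → 30.2098 [wait]  ⇒ S*(0)=-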